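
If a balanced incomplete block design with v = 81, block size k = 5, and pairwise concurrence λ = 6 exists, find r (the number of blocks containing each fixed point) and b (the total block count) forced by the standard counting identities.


Any 2-(v, k, λ) BIBD satisfies two necessary conditions:
  (i)  Each point sits in r blocks, and counting incidences through any fixed point gives r(k − 1) = λ(v − 1), so r = λ(v − 1)/(k − 1).
  (ii) Total incidences bk = vr, so b = vr/k.
Step 1: r = λ(v − 1)/(k − 1) = 6·(81 − 1)/(5 − 1) = 6·80/4 = 480/4 = 120.
Step 2: b = vr/k = 81·120/5 = 9720/5 = 1944.
Check integrality: r = 120 ∈ Z ✓, b = 1944 ∈ Z ✓.
(These identities are necessary conditions: they determine r and b for any design with these parameters, but do not by themselves prove that one exists.)

r = 120, b = 1944.


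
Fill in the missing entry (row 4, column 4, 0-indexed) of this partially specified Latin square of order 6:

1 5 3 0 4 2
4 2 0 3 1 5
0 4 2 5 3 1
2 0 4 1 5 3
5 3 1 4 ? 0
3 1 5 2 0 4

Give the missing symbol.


Row 4 contains symbols [0, 1, 3, 4, 5] — missing [2].
Column 4 contains symbols [0, 1, 3, 4, 5] — missing [2].
The missing symbol must appear in both missing sets; intersection = [2].
Therefore the hidden value is 2.

Missing value = 2.


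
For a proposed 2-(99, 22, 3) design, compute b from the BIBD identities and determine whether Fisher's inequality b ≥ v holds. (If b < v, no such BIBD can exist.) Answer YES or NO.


r = λ(v − 1)/(k − 1) = 3·98/21 = 14.
b = vr/k = 99·14/22 = 63.
Fisher's inequality: b ≥ v ⇔ 63 ≥ 99? NO.

NO


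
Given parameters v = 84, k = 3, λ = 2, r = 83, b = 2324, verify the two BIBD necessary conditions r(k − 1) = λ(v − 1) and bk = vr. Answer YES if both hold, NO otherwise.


Condition (i): r(k − 1) = 83·2 = 166; λ(v − 1) = 2·83 = 166. Match? YES.
Condition (ii): bk = 2324·3 = 6972; vr = 84·83 = 6972. Match? YES.
Both conditions hold? YES.

YES


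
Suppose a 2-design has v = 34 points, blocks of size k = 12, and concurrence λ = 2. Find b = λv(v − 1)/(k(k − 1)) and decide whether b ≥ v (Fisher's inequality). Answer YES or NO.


b = λv(v − 1)/(k(k − 1)) = 2·34·33/(12·11) = 2244/132 = 17.
Compare with v = 34: b < v, so Fisher's inequality fails.

NO


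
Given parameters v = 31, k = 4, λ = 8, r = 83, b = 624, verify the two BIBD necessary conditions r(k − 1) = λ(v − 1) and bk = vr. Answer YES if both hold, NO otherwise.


Condition (i): r(k − 1) = 83·3 = 249; λ(v − 1) = 8·30 = 240. Match? NO.
Condition (ii): bk = 624·4 = 2496; vr = 31·83 = 2573. Match? NO.
Both conditions hold? NO.

NO


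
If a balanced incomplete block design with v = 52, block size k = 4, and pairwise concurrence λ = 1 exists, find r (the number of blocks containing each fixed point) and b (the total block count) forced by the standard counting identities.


Any 2-(v, k, λ) BIBD satisfies two necessary conditions:
  (i)  Each point sits in r blocks, and counting incidences through any fixed point gives r(k − 1) = λ(v − 1), so r = λ(v − 1)/(k − 1).
  (ii) Total incidences bk = vr, so b = vr/k.
Step 1: r = λ(v − 1)/(k − 1) = 1·(52 − 1)/(4 − 1) = 1·51/3 = 51/3 = 17.
Step 2: b = vr/k = 52·17/4 = 884/4 = 221.
Check integrality: r = 17 ∈ Z ✓, b = 221 ∈ Z ✓.
(These identities are necessary conditions: they determine r and b for any design with these parameters, but do not by themselves prove that one exists.)

r = 17, b = 221.


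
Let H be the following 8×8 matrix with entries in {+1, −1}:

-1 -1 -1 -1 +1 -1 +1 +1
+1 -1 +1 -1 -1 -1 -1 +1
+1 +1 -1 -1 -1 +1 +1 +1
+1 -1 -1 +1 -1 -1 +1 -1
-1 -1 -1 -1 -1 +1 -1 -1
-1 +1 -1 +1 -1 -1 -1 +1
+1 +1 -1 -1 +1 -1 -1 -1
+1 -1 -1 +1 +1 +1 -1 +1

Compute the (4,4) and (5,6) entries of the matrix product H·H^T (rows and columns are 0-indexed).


Row 4 of H: [-1, -1, -1, -1, -1, 1, -1, -1].
Row 5 of H: [-1, 1, -1, 1, -1, -1, -1, 1].
Row 6 of H: [1, 1, -1, -1, 1, -1, -1, -1].
(H·H^T)[4][4] = Σ_j H[4][j]·H[4][j] = (-1)² + (-1)² + (-1)² + (-1)² + (-1)² + (1)² + (-1)² + (-1)² = 1 + 1 + 1 + 1 + 1 + 1 + 1 + 1 = 8.
(H·H^T)[5][6] = Σ_j H[5][j]·H[6][j] = (-1)·(1) + (1)·(1) + (-1)·(-1) + (1)·(-1) + (-1)·(1) + (-1)·(-1) + (-1)·(-1) + (1)·(-1) = -1 + 1 + 1 + -1 + -1 + 1 + 1 + -1 = 0.
So rows 5 and 6 are orthogonal; the diagonal entry equals n = 8.

(4,4) entry = 8; (5,6) entry = 0.


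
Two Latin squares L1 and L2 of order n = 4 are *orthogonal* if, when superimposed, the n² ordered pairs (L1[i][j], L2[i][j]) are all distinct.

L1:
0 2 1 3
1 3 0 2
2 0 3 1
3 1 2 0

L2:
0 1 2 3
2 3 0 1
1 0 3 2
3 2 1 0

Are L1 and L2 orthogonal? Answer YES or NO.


Form the n² = 16 superimposed pairs (L1[i][j], L2[i][j]), row by row (rows and columns indexed from 0):
row 0: (0,0) (2,1) (1,2) (3,3)
row 1: (1,2) (3,3) (0,0) (2,1)
row 2: (2,1) (0,0) (3,3) (1,2)
row 3: (3,3) (1,2) (2,1) (0,0)
Orthogonality requires all 16 pairs distinct.
But the pair (1,2) repeats: cell (0,2) has L1 = 1, L2 = 2, and cell (1,0) has L1 = 1, L2 = 2.
A repeated pair means some other pair never occurs (only 4 distinct pairs out of 16), so the squares are not orthogonal.
Conclusion: NO.

NO


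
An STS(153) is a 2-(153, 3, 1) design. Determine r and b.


An STS(v) is a 2-(v, 3, 1) BIBD: block size k = 3, λ = 1.
Replication: r(k − 1) = λ(v − 1) ⇒ r·2 = 153 − 1 = 152 ⇒ r = 76.
Block count: b = v(v − 1)/6 = 153·152/6 = 23256/6 = 3876.

r = 76, b = 3876.


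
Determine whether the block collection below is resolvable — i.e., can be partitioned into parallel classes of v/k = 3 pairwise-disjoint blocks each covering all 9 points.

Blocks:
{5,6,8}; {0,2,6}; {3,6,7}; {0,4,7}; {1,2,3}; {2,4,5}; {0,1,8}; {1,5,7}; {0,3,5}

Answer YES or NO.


v = 9, block size k = 3, number of blocks = 9.
For resolvability, blocks must partition into parallel classes of size v/k = 3.
Total blocks must therefore be a multiple of 3: 9 = 3·3 + 0 ⇒ divisible ✓.
Consider block {0,2,6}. The only other block(s) in the collection disjoint from it are {1,5,7} — just 1 block(s). Any parallel class containing {0,2,6} would need 2 other blocks each disjoint from it, so no parallel class of size 3 can contain {0,2,6}.
Since every block must belong to some parallel class in a resolution, the collection cannot be partitioned into parallel classes.
Resolvable? NO.

NO


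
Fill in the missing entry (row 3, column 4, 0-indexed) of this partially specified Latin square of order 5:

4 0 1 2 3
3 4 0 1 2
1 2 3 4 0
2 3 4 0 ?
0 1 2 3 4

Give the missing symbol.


Row 3 contains symbols [0, 2, 3, 4] — missing [1].
Column 4 contains symbols [0, 2, 3, 4] — missing [1].
The missing symbol must appear in both missing sets; intersection = [1].
Therefore the hidden value is 1.

Missing value = 1.


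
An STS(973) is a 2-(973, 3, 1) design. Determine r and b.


An STS(v) is a 2-(v, 3, 1) BIBD: block size k = 3, λ = 1.
Replication: r(k − 1) = λ(v − 1) ⇒ r·2 = 973 − 1 = 972 ⇒ r = 486.
Block count: b = v(v − 1)/6 = 973·972/6 = 945756/6 = 157626.
(Check via bk = vr: 157626·3 = 472878 = 973·486 = 472878 ✓.)

r = 486, b = 157626.


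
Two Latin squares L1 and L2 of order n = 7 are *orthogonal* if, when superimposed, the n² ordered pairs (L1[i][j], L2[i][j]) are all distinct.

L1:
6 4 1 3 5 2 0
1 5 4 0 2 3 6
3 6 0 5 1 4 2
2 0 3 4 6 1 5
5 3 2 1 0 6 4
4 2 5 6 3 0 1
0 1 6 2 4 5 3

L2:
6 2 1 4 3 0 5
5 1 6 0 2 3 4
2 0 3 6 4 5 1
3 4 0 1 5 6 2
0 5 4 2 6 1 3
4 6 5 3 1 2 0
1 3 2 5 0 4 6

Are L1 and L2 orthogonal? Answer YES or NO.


Form the n² = 49 superimposed pairs (L1[i][j], L2[i][j]), row by row (rows and columns indexed from 0):
row 0: (6,6) (4,2) (1,1) (3,4) (5,3) (2,0) (0,5)
row 1: (1,5) (5,1) (4,6) (0,0) (2,2) (3,3) (6,4)
row 2: (3,2) (6,0) (0,3) (5,6) (1,4) (4,5) (2,1)
row 3: (2,3) (0,4) (3,0) (4,1) (6,5) (1,6) (5,2)
row 4: (5,0) (3,5) (2,4) (1,2) (0,6) (6,1) (4,3)
row 5: (4,4) (2,6) (5,5) (6,3) (3,1) (0,2) (1,0)
row 6: (0,1) (1,3) (6,2) (2,5) (4,0) (5,4) (3,6)
Orthogonality requires all 49 pairs distinct.
Check by first coordinate: for each symbol s of L1, list the L2 entries in the n cells where L1 = s; they must all differ.
  L1 = 0: L2 entries (in reading order) 5, 0, 3, 4, 6, 2, 1 — all 7 distinct ✓
  L1 = 1: L2 entries (in reading order) 1, 5, 4, 6, 2, 0, 3 — all 7 distinct ✓
  L1 = 2: L2 entries (in reading order) 0, 2, 1, 3, 4, 6, 5 — all 7 distinct ✓
  L1 = 3: L2 entries (in reading order) 4, 3, 2, 0, 5, 1, 6 — all 7 distinct ✓
  L1 = 4: L2 entries (in reading order) 2, 6, 5, 1, 3, 4, 0 — all 7 distinct ✓
  L1 = 5: L2 entries (in reading order) 3, 1, 6, 2, 0, 5, 4 — all 7 distinct ✓
  L1 = 6: L2 entries (in reading order) 6, 4, 0, 5, 1, 3, 2 — all 7 distinct ✓
Every symbol of L1 meets every symbol of L2 exactly once, so all 49 pairs are distinct (49 of 49).
Conclusion: YES.

YES


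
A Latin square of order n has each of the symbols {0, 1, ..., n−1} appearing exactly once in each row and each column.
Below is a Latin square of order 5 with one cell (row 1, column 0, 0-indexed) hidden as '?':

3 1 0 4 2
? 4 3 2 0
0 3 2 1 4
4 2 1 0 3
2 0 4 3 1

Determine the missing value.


Row 1 contains symbols [0, 2, 3, 4] — missing [1].
Column 0 contains symbols [0, 2, 3, 4] — missing [1].
The missing symbol must appear in both missing sets; intersection = [1].
Therefore the hidden value is 1.

Missing value = 1.


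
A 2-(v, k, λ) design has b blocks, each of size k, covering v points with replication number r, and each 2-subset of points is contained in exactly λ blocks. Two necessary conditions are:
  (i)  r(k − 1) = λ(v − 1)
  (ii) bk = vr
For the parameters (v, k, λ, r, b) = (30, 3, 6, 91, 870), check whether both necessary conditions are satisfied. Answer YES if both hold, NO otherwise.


Condition (i): r(k − 1) = 91·2 = 182; λ(v − 1) = 6·29 = 174. Match? NO.
Condition (ii): bk = 870·3 = 2610; vr = 30·91 = 2730. Match? NO.
Both conditions hold? NO.

NO


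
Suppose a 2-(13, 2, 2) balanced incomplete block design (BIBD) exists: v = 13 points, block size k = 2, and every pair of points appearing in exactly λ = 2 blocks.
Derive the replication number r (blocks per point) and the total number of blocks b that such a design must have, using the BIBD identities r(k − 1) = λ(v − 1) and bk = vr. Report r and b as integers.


Any 2-(v, k, λ) BIBD satisfies two necessary conditions:
  (i)  Each point sits in r blocks, and counting incidences through any fixed point gives r(k − 1) = λ(v − 1), so r = λ(v − 1)/(k − 1).
  (ii) Total incidences bk = vr, so b = vr/k.
Step 1: r = λ(v − 1)/(k − 1) = 2·(13 − 1)/(2 − 1) = 2·12/1 = 24/1 = 24.
Step 2: b = vr/k = 13·24/2 = 312/2 = 156.
Check integrality: r = 24 ∈ Z ✓, b = 156 ∈ Z ✓.
(These identities are necessary conditions: they determine r and b for any design with these parameters, but do not by themselves prove that one exists.)

r = 24, b = 156.


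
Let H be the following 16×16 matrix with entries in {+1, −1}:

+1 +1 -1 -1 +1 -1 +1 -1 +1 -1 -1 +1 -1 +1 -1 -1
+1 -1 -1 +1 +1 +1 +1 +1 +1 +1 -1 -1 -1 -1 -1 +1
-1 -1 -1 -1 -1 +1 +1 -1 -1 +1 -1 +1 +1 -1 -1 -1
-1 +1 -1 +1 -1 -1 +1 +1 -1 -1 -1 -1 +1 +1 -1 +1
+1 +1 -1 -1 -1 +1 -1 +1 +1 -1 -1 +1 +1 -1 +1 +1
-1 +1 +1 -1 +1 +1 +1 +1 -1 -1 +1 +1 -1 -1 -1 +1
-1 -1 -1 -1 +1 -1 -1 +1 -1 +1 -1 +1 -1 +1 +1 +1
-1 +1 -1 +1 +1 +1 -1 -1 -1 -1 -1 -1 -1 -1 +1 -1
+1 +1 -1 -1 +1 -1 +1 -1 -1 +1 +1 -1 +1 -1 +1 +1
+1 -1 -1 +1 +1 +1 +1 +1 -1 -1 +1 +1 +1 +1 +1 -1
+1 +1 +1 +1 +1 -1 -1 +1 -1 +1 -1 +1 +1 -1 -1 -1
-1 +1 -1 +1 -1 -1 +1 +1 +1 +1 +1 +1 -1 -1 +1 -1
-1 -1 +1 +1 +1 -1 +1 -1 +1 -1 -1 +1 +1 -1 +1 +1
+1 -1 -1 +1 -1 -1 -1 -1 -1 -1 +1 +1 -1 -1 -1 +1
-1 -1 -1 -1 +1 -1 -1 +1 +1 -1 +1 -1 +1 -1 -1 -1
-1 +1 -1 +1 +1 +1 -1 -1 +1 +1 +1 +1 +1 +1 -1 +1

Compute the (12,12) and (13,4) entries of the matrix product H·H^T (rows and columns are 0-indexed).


Row 4 of H: [1, 1, -1, -1, -1, 1, -1, 1, 1, -1, -1, 1, 1, -1, 1, 1].
Row 12 of H: [-1, -1, 1, 1, 1, -1, 1, -1, 1, -1, -1, 1, 1, -1, 1, 1].
Row 13 of H: [1, -1, -1, 1, -1, -1, -1, -1, -1, -1, 1, 1, -1, -1, -1, 1].
(H·H^T)[12][12] = Σ_j H[12][j]·H[12][j] = (-1)² + (-1)² + (1)² + (1)² + (1)² + (-1)² + (1)² + (-1)² + (1)² + (-1)² + (-1)² + (1)² + (1)² + (-1)² + (1)² + (1)² = 1 + 1 + 1 + 1 + 1 + 1 + 1 + 1 + 1 + 1 + 1 + 1 + 1 + 1 + 1 + 1 = 16.
(H·H^T)[13][4] = Σ_j H[13][j]·H[4][j] = (1)·(1) + (-1)·(1) + (-1)·(-1) + (1)·(-1) + (-1)·(-1) + (-1)·(1) + (-1)·(-1) + (-1)·(1) + (-1)·(1) + (-1)·(-1) + (1)·(-1) + (1)·(1) + (-1)·(1) + (-1)·(-1) + (-1)·(1) + (1)·(1) = 1 + -1 + 1 + -1 + 1 + -1 + 1 + -1 + -1 + 1 + -1 + 1 + -1 + 1 + -1 + 1 = 0.
So rows 13 and 4 are orthogonal; the diagonal entry equals n = 16.

(12,12) entry = 16; (13,4) entry = 0.


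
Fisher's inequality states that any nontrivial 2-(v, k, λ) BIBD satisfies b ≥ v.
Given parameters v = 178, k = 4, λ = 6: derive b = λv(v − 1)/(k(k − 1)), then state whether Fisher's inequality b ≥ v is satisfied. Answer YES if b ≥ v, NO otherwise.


b = λv(v − 1)/(k(k − 1)) = 6·178·177/(4·3) = 189036/12 = 15753.
Compare with v = 178: b ≥ v, so Fisher's inequality holds.

YES


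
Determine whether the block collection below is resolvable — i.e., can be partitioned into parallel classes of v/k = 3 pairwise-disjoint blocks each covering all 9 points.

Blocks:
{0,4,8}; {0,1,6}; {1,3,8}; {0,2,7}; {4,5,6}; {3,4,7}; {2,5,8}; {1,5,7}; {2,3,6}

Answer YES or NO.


v = 9, block size k = 3, number of blocks = 9.
For resolvability, blocks must partition into parallel classes of size v/k = 3.
Total blocks must therefore be a multiple of 3: 9 = 3·3 + 0 ⇒ divisible ✓.
Greedy packing gives 3 candidate class(es). Each should be a full parallel class (size 3, covers all 9 points).
  Class 1 (3 blocks): {0,4,8}; {1,5,7}; {2,3,6}. Points covered: [0, 1, 2, 3, 4, 5, 6, 7, 8].
  Class 2 (3 blocks): {0,1,6}; {3,4,7}; {2,5,8}. Points covered: [0, 1, 2, 3, 4, 5, 6, 7, 8].
  Class 3 (3 blocks): {1,3,8}; {0,2,7}; {4,5,6}. Points covered: [0, 1, 2, 3, 4, 5, 6, 7, 8].
All classes full (size 3)? YES. All classes cover every point? YES.
Resolvable? YES.

YES


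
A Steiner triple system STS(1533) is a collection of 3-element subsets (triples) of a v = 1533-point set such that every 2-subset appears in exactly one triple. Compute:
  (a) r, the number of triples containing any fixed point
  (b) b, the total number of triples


An STS(v) is a 2-(v, 3, 1) BIBD: block size k = 3, λ = 1.
Replication: r(k − 1) = λ(v − 1) ⇒ r·2 = 1533 − 1 = 1532 ⇒ r = 766.
Block count: bk = vr ⇒ b·3 = 1533·766 = 1174278 ⇒ b = 391426.
(Check via b = v(v − 1)/6 = 1533·1532/6 = 2348556/6 = 391426.)

r = 766, b = 391426.


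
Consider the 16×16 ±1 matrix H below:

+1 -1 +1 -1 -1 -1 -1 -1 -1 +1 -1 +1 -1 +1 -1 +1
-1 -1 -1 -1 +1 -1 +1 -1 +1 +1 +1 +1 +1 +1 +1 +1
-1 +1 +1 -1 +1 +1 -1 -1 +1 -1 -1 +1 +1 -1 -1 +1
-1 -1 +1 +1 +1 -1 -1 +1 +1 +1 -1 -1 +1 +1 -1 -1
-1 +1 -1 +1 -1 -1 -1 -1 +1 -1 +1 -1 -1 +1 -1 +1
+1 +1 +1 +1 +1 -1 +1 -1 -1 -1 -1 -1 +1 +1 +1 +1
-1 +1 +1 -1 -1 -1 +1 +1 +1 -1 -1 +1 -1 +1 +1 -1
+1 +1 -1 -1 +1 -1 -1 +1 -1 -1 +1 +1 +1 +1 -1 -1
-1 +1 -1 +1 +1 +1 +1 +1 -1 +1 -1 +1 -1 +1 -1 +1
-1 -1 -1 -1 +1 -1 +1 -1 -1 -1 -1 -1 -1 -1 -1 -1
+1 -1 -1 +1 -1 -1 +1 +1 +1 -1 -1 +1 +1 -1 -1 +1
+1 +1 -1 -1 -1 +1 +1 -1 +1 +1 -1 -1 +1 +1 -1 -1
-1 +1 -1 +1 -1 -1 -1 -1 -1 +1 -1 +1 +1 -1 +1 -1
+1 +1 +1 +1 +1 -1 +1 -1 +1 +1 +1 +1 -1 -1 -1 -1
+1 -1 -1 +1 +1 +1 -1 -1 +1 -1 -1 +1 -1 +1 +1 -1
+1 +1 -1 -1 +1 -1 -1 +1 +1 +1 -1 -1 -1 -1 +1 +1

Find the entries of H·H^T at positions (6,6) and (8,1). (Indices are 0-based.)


Row 1 of H: [-1, -1, -1, -1, 1, -1, 1, -1, 1, 1, 1, 1, 1, 1, 1, 1].
Row 6 of H: [-1, 1, 1, -1, -1, -1, 1, 1, 1, -1, -1, 1, -1, 1, 1, -1].
Row 8 of H: [-1, 1, -1, 1, 1, 1, 1, 1, -1, 1, -1, 1, -1, 1, -1, 1].
(H·H^T)[6][6] = Σ_j H[6][j]·H[6][j] = (-1)² + (1)² + (1)² + (-1)² + (-1)² + (-1)² + (1)² + (1)² + (1)² + (-1)² + (-1)² + (1)² + (-1)² + (1)² + (1)² + (-1)² = 1 + 1 + 1 + 1 + 1 + 1 + 1 + 1 + 1 + 1 + 1 + 1 + 1 + 1 + 1 + 1 = 16.
(H·H^T)[8][1] = Σ_j H[8][j]·H[1][j] = (-1)·(-1) + (1)·(-1) + (-1)·(-1) + (1)·(-1) + (1)·(1) + (1)·(-1) + (1)·(1) + (1)·(-1) + (-1)·(1) + (1)·(1) + (-1)·(1) + (1)·(1) + (-1)·(1) + (1)·(1) + (-1)·(1) + (1)·(1) = 1 + -1 + 1 + -1 + 1 + -1 + 1 + -1 + -1 + 1 + -1 + 1 + -1 + 1 + -1 + 1 = 0.
So rows 8 and 1 are orthogonal; the diagonal entry equals n = 16.

(6,6) entry = 16; (8,1) entry = 0.


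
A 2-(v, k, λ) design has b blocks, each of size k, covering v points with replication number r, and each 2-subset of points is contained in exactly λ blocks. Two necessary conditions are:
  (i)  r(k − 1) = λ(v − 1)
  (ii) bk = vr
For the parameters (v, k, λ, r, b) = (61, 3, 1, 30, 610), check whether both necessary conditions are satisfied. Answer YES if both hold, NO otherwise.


Condition (i): r(k − 1) = 30·2 = 60; λ(v − 1) = 1·60 = 60. Match? YES.
Condition (ii): bk = 610·3 = 1830; vr = 61·30 = 1830. Match? YES.
Both conditions hold? YES.

YES


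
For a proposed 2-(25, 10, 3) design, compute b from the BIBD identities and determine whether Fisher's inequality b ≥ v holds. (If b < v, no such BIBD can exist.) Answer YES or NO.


r = λ(v − 1)/(k − 1) = 3·24/9 = 8.
b = vr/k = 25·8/10 = 20.
Fisher's inequality: b ≥ v ⇔ 20 ≥ 25? NO.

NO


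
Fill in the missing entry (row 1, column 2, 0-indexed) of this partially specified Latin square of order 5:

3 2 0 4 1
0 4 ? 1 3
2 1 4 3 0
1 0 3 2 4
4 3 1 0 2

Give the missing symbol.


Row 1 contains symbols [0, 1, 3, 4] — missing [2].
Column 2 contains symbols [0, 1, 3, 4] — missing [2].
The missing symbol must appear in both missing sets; intersection = [2].
Therefore the hidden value is 2.

Missing value = 2.


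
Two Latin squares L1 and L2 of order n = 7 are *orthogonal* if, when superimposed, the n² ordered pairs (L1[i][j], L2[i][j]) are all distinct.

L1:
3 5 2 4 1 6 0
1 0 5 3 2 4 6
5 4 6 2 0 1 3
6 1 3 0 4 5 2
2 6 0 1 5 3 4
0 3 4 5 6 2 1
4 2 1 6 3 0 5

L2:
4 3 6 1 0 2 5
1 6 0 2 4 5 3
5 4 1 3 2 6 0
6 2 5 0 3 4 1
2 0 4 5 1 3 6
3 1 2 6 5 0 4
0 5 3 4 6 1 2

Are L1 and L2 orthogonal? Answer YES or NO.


Form the n² = 49 superimposed pairs (L1[i][j], L2[i][j]), row by row (rows and columns indexed from 0):
row 0: (3,4) (5,3) (2,6) (4,1) (1,0) (6,2) (0,5)
row 1: (1,1) (0,6) (5,0) (3,2) (2,4) (4,5) (6,3)
row 2: (5,5) (4,4) (6,1) (2,3) (0,2) (1,6) (3,0)
row 3: (6,6) (1,2) (3,5) (0,0) (4,3) (5,4) (2,1)
row 4: (2,2) (6,0) (0,4) (1,5) (5,1) (3,3) (4,6)
row 5: (0,3) (3,1) (4,2) (5,6) (6,5) (2,0) (1,4)
row 6: (4,0) (2,5) (1,3) (6,4) (3,6) (0,1) (5,2)
Orthogonality requires all 49 pairs distinct.
Check by first coordinate: for each symbol s of L1, list the L2 entries in the n cells where L1 = s; they must all differ.
  L1 = 0: L2 entries (in reading order) 5, 6, 2, 0, 4, 3, 1 — all 7 distinct ✓
  L1 = 1: L2 entries (in reading order) 0, 1, 6, 2, 5, 4, 3 — all 7 distinct ✓
  L1 = 2: L2 entries (in reading order) 6, 4, 3, 1, 2, 0, 5 — all 7 distinct ✓
  L1 = 3: L2 entries (in reading order) 4, 2, 0, 5, 3, 1, 6 — all 7 distinct ✓
  L1 = 4: L2 entries (in reading order) 1, 5, 4, 3, 6, 2, 0 — all 7 distinct ✓
  L1 = 5: L2 entries (in reading order) 3, 0, 5, 4, 1, 6, 2 — all 7 distinct ✓
  L1 = 6: L2 entries (in reading order) 2, 3, 1, 6, 0, 5, 4 — all 7 distinct ✓
Every symbol of L1 meets every symbol of L2 exactly once, so all 49 pairs are distinct (49 of 49).
Conclusion: YES.

YES


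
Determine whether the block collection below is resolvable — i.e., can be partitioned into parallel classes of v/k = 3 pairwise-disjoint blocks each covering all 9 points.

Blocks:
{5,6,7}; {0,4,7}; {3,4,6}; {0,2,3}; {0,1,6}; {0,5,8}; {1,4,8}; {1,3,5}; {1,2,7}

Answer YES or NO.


v = 9, block size k = 3, number of blocks = 9.
For resolvability, blocks must partition into parallel classes of size v/k = 3.
Total blocks must therefore be a multiple of 3: 9 = 3·3 + 0 ⇒ divisible ✓.
Consider block {0,4,7}. The only other block(s) in the collection disjoint from it are {1,3,5} — just 1 block(s). Any parallel class containing {0,4,7} would need 2 other blocks each disjoint from it, so no parallel class of size 3 can contain {0,4,7}.
Since every block must belong to some parallel class in a resolution, the collection cannot be partitioned into parallel classes.
Resolvable? NO.

NO


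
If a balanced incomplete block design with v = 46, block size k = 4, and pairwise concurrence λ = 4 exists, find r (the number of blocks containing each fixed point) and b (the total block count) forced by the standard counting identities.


Any 2-(v, k, λ) BIBD satisfies two necessary conditions:
  (i)  Each point sits in r blocks, and counting incidences through any fixed point gives r(k − 1) = λ(v − 1), so r = λ(v − 1)/(k − 1).
  (ii) Total incidences bk = vr, so b = vr/k.
Step 1: r = λ(v − 1)/(k − 1) = 4·(46 − 1)/(4 − 1) = 4·45/3 = 180/3 = 60.
Step 2: b = vr/k = 46·60/4 = 2760/4 = 690.
Check integrality: r = 60 ∈ Z ✓, b = 690 ∈ Z ✓.
(These identities are necessary conditions: they determine r and b for any design with these parameters, but do not by themselves prove that one exists.)

r = 60, b = 690.


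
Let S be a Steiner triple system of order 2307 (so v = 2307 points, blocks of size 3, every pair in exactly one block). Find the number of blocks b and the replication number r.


An STS(v) is a 2-(v, 3, 1) BIBD: block size k = 3, λ = 1.
Replication: r(k − 1) = λ(v − 1) ⇒ r·2 = 2307 − 1 = 2306 ⇒ r = 1153.
Block count: bk = vr ⇒ b·3 = 2307·1153 = 2659971 ⇒ b = 886657.
(Check via b = v(v − 1)/6 = 2307·2306/6 = 5319942/6 = 886657.)

r = 1153, b = 886657.


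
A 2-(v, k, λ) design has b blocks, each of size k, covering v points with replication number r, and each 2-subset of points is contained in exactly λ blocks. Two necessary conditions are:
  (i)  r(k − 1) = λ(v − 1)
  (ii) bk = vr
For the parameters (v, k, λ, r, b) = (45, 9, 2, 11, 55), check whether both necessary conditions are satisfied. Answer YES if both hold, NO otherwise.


Condition (i): r(k − 1) = 11·8 = 88; λ(v − 1) = 2·44 = 88. Match? YES.
Condition (ii): bk = 55·9 = 495; vr = 45·11 = 495. Match? YES.
Both conditions hold? YES.

YES


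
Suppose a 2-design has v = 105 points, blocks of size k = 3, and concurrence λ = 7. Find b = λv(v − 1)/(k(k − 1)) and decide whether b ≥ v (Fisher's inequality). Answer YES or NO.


r = λ(v − 1)/(k − 1) = 7·104/2 = 364.
b = vr/k = 105·364/3 = 12740.
Fisher's inequality: b ≥ v ⇔ 12740 ≥ 105? YES.

YES


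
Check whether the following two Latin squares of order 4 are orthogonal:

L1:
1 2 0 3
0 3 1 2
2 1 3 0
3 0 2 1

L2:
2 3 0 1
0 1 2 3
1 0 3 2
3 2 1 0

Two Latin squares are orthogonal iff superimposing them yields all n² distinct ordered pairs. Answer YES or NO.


Form the n² = 16 superimposed pairs (L1[i][j], L2[i][j]), row by row (rows and columns indexed from 0):
row 0: (1,2) (2,3) (0,0) (3,1)
row 1: (0,0) (3,1) (1,2) (2,3)
row 2: (2,1) (1,0) (3,3) (0,2)
row 3: (3,3) (0,2) (2,1) (1,0)
Orthogonality requires all 16 pairs distinct.
But the pair (0,0) repeats: cell (0,2) has L1 = 0, L2 = 0, and cell (1,0) has L1 = 0, L2 = 0.
A repeated pair means some other pair never occurs (only 8 distinct pairs out of 16), so the squares are not orthogonal.
Conclusion: NO.

NO


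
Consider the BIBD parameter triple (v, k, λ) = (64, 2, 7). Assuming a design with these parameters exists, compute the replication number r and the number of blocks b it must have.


Any 2-(v, k, λ) BIBD satisfies two necessary conditions:
  (i)  Each point sits in r blocks, and counting incidences through any fixed point gives r(k − 1) = λ(v − 1), so r = λ(v − 1)/(k − 1).
  (ii) Total incidences bk = vr, so b = vr/k.
Step 1: r = λ(v − 1)/(k − 1) = 7·(64 − 1)/(2 − 1) = 7·63/1 = 441/1 = 441.
Step 2: b = vr/k = 64·441/2 = 28224/2 = 14112.
Check integrality: r = 441 ∈ Z ✓, b = 14112 ∈ Z ✓.
(These identities are necessary conditions: they determine r and b for any design with these parameters, but do not by themselves prove that one exists.)

r = 441, b = 14112.


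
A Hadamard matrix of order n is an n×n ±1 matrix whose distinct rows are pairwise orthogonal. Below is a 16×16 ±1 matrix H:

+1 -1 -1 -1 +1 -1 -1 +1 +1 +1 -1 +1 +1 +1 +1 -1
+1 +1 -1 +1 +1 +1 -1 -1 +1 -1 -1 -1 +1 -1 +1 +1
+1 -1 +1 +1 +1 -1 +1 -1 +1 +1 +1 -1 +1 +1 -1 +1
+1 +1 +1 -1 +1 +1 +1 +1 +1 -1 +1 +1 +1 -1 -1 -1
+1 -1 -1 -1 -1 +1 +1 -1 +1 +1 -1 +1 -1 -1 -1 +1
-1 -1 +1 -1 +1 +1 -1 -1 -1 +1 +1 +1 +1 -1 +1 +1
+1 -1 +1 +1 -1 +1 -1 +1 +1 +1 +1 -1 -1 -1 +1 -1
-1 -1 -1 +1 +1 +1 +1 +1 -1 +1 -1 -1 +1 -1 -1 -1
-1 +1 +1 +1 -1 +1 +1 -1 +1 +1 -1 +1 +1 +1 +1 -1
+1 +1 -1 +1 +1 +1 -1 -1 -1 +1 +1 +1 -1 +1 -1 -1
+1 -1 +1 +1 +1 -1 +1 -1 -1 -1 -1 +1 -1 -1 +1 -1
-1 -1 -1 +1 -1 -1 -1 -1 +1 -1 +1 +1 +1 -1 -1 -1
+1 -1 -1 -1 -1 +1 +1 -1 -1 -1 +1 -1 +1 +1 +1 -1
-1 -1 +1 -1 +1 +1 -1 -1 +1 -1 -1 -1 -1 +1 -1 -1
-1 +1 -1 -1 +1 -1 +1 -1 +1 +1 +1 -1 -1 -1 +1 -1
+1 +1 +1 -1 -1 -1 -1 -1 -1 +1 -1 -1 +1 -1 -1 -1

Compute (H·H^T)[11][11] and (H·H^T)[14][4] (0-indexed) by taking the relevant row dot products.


Row 4 of H: [1, -1, -1, -1, -1, 1, 1, -1, 1, 1, -1, 1, -1, -1, -1, 1].
Row 11 of H: [-1, -1, -1, 1, -1, -1, -1, -1, 1, -1, 1, 1, 1, -1, -1, -1].
Row 14 of H: [-1, 1, -1, -1, 1, -1, 1, -1, 1, 1, 1, -1, -1, -1, 1, -1].
(H·H^T)[11][11] = Σ_j H[11][j]·H[11][j] = (-1)² + (-1)² + (-1)² + (1)² + (-1)² + (-1)² + (-1)² + (-1)² + (1)² + (-1)² + (1)² + (1)² + (1)² + (-1)² + (-1)² + (-1)² = 1 + 1 + 1 + 1 + 1 + 1 + 1 + 1 + 1 + 1 + 1 + 1 + 1 + 1 + 1 + 1 = 16.
(H·H^T)[14][4] = Σ_j H[14][j]·H[4][j] = (-1)·(1) + (1)·(-1) + (-1)·(-1) + (-1)·(-1) + (1)·(-1) + (-1)·(1) + (1)·(1) + (-1)·(-1) + (1)·(1) + (1)·(1) + (1)·(-1) + (-1)·(1) + (-1)·(-1) + (-1)·(-1) + (1)·(-1) + (-1)·(1) = -1 + -1 + 1 + 1 + -1 + -1 + 1 + 1 + 1 + 1 + -1 + -1 + 1 + 1 + -1 + -1 = 0.
So rows 14 and 4 are orthogonal; the diagonal entry equals n = 16.

(11,11) entry = 16; (14,4) entry = 0.


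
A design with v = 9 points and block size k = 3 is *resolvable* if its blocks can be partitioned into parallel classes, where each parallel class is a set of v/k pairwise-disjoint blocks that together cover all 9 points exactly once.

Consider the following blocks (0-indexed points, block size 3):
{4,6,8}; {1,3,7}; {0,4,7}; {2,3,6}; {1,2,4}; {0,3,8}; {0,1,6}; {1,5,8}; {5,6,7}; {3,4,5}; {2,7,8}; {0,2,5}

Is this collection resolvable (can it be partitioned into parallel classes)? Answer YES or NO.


v = 9, block size k = 3, number of blocks = 12.
For resolvability, blocks must partition into parallel classes of size v/k = 3.
Total blocks must therefore be a multiple of 3: 12 = 3·4 + 0 ⇒ divisible ✓.
Greedy packing gives 4 candidate class(es). Each should be a full parallel class (size 3, covers all 9 points).
  Class 1 (3 blocks): {4,6,8}; {1,3,7}; {0,2,5}. Points covered: [0, 1, 2, 3, 4, 5, 6, 7, 8].
  Class 2 (3 blocks): {0,4,7}; {2,3,6}; {1,5,8}. Points covered: [0, 1, 2, 3, 4, 5, 6, 7, 8].
  Class 3 (3 blocks): {1,2,4}; {0,3,8}; {5,6,7}. Points covered: [0, 1, 2, 3, 4, 5, 6, 7, 8].
  Class 4 (3 blocks): {0,1,6}; {3,4,5}; {2,7,8}. Points covered: [0, 1, 2, 3, 4, 5, 6, 7, 8].
All classes full (size 3)? YES. All classes cover every point? YES.
Resolvable? YES.

YES


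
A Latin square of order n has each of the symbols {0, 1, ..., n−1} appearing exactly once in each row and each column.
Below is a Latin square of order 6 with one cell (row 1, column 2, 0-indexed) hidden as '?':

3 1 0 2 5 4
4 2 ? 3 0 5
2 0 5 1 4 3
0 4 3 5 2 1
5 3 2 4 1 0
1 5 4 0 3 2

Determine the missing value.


Row 1 contains symbols [0, 2, 3, 4, 5] — missing [1].
Column 2 contains symbols [0, 2, 3, 4, 5] — missing [1].
The missing symbol must appear in both missing sets; intersection = [1].
Therefore the hidden value is 1.

Missing value = 1.


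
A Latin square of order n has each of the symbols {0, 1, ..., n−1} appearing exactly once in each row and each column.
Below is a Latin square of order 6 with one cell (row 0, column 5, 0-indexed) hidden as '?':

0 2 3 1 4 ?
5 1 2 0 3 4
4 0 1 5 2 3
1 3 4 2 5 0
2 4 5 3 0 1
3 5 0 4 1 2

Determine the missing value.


Row 0 contains symbols [0, 1, 2, 3, 4] — missing [5].
Column 5 contains symbols [0, 1, 2, 3, 4] — missing [5].
The missing symbol must appear in both missing sets; intersection = [5].
Therefore the hidden value is 5.

Missing value = 5.


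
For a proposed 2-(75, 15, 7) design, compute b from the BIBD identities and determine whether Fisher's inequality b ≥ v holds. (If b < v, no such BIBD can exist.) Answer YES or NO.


b = λv(v − 1)/(k(k − 1)) = 7·75·74/(15·14) = 38850/210 = 185.
Compare with v = 75: b ≥ v, so Fisher's inequality holds.

YES


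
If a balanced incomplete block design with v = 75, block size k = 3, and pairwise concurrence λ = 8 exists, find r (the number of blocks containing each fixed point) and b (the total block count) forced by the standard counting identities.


Any 2-(v, k, λ) BIBD satisfies two necessary conditions:
  (i)  Each point sits in r blocks, and counting incidences through any fixed point gives r(k − 1) = λ(v − 1), so r = λ(v − 1)/(k − 1).
  (ii) Total incidences bk = vr, so b = vr/k.
Step 1: r = λ(v − 1)/(k − 1) = 8·(75 − 1)/(3 − 1) = 8·74/2 = 592/2 = 296.
Step 2: b = vr/k = 75·296/3 = 22200/3 = 7400.
Check integrality: r = 296 ∈ Z ✓, b = 7400 ∈ Z ✓.
(These identities are necessary conditions: they determine r and b for any design with these parameters, but do not by themselves prove that one exists.)

r = 296, b = 7400.


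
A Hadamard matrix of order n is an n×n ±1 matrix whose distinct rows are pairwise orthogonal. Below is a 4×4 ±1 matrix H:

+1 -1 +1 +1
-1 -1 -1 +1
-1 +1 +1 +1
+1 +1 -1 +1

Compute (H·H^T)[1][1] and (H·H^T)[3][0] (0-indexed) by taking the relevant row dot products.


Row 0 of H: [1, -1, 1, 1].
Row 1 of H: [-1, -1, -1, 1].
Row 3 of H: [1, 1, -1, 1].
(H·H^T)[1][1] = Σ_j H[1][j]·H[1][j] = (-1)² + (-1)² + (-1)² + (1)² = 1 + 1 + 1 + 1 = 4.
(H·H^T)[3][0] = Σ_j H[3][j]·H[0][j] = (1)·(1) + (1)·(-1) + (-1)·(1) + (1)·(1) = 1 + -1 + -1 + 1 = 0.
So rows 3 and 0 are orthogonal; the diagonal entry equals n = 4.

(1,1) entry = 4; (3,0) entry = 0.


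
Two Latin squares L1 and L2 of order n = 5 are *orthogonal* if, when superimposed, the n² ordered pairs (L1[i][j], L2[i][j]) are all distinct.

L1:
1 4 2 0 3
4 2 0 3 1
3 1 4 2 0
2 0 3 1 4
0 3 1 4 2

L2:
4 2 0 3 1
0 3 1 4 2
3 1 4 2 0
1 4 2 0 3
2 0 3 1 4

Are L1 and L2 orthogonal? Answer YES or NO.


Form the n² = 25 superimposed pairs (L1[i][j], L2[i][j]), row by row (rows and columns indexed from 0):
row 0: (1,4) (4,2) (2,0) (0,3) (3,1)
row 1: (4,0) (2,3) (0,1) (3,4) (1,2)
row 2: (3,3) (1,1) (4,4) (2,2) (0,0)
row 3: (2,1) (0,4) (3,2) (1,0) (4,3)
row 4: (0,2) (3,0) (1,3) (4,1) (2,4)
Orthogonality requires all 25 pairs distinct.
Check by first coordinate: for each symbol s of L1, list the L2 entries in the n cells where L1 = s; they must all differ.
  L1 = 0: L2 entries (in reading order) 3, 1, 0, 4, 2 — all 5 distinct ✓
  L1 = 1: L2 entries (in reading order) 4, 2, 1, 0, 3 — all 5 distinct ✓
  L1 = 2: L2 entries (in reading order) 0, 3, 2, 1, 4 — all 5 distinct ✓
  L1 = 3: L2 entries (in reading order) 1, 4, 3, 2, 0 — all 5 distinct ✓
  L1 = 4: L2 entries (in reading order) 2, 0, 4, 3, 1 — all 5 distinct ✓
Every symbol of L1 meets every symbol of L2 exactly once, so all 25 pairs are distinct (25 of 25).
Conclusion: YES.

YES


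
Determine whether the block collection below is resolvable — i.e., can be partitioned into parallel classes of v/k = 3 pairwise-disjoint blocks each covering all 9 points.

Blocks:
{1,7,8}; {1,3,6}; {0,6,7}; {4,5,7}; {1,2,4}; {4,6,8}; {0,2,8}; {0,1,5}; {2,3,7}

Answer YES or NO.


v = 9, block size k = 3, number of blocks = 9.
For resolvability, blocks must partition into parallel classes of size v/k = 3.
Total blocks must therefore be a multiple of 3: 9 = 3·3 + 0 ⇒ divisible ✓.
Consider block {1,7,8}. It intersects every other block in the collection, so no parallel class of size 3 can contain it.
Since every block must belong to some parallel class in a resolution, the collection cannot be partitioned into parallel classes.
Resolvable? NO.

NO


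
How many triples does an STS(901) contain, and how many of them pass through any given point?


An STS(v) is a 2-(v, 3, 1) BIBD: block size k = 3, λ = 1.
Replication: r(k − 1) = λ(v − 1) ⇒ r·2 = 901 − 1 = 900 ⇒ r = 450.
Block count: b = v(v − 1)/6 = 901·900/6 = 810900/6 = 135150.

r = 450, b = 135150.


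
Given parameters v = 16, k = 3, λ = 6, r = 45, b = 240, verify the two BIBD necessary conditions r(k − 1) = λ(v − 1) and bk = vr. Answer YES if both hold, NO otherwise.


Condition (i): r(k − 1) = 45·2 = 90; λ(v − 1) = 6·15 = 90. Match? YES.
Condition (ii): bk = 240·3 = 720; vr = 16·45 = 720. Match? YES.
Both conditions hold? YES.

YES


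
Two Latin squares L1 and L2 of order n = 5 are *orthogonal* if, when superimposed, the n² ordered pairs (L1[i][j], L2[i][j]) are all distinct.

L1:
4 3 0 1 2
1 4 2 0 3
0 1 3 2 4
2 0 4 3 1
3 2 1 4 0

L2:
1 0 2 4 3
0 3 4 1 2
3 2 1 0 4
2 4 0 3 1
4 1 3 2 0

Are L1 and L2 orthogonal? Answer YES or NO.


Form the n² = 25 superimposed pairs (L1[i][j], L2[i][j]), row by row (rows and columns indexed from 0):
row 0: (4,1) (3,0) (0,2) (1,4) (2,3)
row 1: (1,0) (4,3) (2,4) (0,1) (3,2)
row 2: (0,3) (1,2) (3,1) (2,0) (4,4)
row 3: (2,2) (0,4) (4,0) (3,3) (1,1)
row 4: (3,4) (2,1) (1,3) (4,2) (0,0)
Orthogonality requires all 25 pairs distinct.
Check by first coordinate: for each symbol s of L1, list the L2 entries in the n cells where L1 = s; they must all differ.
  L1 = 0: L2 entries (in reading order) 2, 1, 3, 4, 0 — all 5 distinct ✓
  L1 = 1: L2 entries (in reading order) 4, 0, 2, 1, 3 — all 5 distinct ✓
  L1 = 2: L2 entries (in reading order) 3, 4, 0, 2, 1 — all 5 distinct ✓
  L1 = 3: L2 entries (in reading order) 0, 2, 1, 3, 4 — all 5 distinct ✓
  L1 = 4: L2 entries (in reading order) 1, 3, 4, 0, 2 — all 5 distinct ✓
Every symbol of L1 meets every symbol of L2 exactly once, so all 25 pairs are distinct (25 of 25).
Conclusion: YES.

YES


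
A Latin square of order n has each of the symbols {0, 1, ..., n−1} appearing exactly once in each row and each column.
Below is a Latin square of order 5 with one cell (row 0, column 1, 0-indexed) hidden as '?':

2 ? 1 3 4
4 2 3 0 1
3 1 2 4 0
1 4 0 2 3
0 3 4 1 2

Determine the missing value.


Row 0 contains symbols [1, 2, 3, 4] — missing [0].
Column 1 contains symbols [1, 2, 3, 4] — missing [0].
The missing symbol must appear in both missing sets; intersection = [0].
Therefore the hidden value is 0.

Missing value = 0.


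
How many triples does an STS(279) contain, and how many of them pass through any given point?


An STS(v) is a 2-(v, 3, 1) BIBD: block size k = 3, λ = 1.
Replication: r(k − 1) = λ(v − 1) ⇒ r·2 = 279 − 1 = 278 ⇒ r = 139.
Block count: bk = vr ⇒ b·3 = 279·139 = 38781 ⇒ b = 12927.

r = 139, b = 12927.


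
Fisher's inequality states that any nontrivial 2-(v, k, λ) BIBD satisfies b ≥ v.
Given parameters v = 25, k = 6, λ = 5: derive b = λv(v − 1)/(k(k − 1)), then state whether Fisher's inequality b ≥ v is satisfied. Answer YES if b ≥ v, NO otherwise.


r = λ(v − 1)/(k − 1) = 5·24/5 = 24.
b = vr/k = 25·24/6 = 100.
Fisher's inequality: b ≥ v ⇔ 100 ≥ 25? YES.

YES


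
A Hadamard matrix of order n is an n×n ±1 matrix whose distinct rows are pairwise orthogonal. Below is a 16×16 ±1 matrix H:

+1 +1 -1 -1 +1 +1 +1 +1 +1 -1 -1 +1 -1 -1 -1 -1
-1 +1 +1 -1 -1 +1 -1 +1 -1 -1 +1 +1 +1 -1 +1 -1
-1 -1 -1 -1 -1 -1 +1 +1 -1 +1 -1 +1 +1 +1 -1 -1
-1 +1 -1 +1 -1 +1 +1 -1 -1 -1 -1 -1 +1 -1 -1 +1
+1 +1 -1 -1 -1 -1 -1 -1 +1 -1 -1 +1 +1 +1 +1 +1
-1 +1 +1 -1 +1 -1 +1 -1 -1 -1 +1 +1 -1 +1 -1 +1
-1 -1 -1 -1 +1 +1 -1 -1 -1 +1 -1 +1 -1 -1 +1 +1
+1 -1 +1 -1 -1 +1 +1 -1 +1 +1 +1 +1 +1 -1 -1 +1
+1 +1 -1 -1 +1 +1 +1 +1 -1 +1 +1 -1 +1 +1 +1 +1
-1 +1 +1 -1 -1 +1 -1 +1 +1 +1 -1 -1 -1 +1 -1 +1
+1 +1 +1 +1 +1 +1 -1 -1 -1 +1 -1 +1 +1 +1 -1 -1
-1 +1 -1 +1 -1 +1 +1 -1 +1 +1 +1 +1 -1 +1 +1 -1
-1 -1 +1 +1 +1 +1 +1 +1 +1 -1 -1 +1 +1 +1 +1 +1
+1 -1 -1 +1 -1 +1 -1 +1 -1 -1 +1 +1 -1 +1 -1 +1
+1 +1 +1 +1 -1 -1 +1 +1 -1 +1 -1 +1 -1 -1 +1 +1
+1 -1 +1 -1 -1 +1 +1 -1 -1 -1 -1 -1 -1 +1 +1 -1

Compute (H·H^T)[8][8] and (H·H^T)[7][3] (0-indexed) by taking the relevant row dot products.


Row 3 of H: [-1, 1, -1, 1, -1, 1, 1, -1, -1, -1, -1, -1, 1, -1, -1, 1].
Row 7 of H: [1, -1, 1, -1, -1, 1, 1, -1, 1, 1, 1, 1, 1, -1, -1, 1].
Row 8 of H: [1, 1, -1, -1, 1, 1, 1, 1, -1, 1, 1, -1, 1, 1, 1, 1].
(H·H^T)[8][8] = Σ_j H[8][j]·H[8][j] = (1)² + (1)² + (-1)² + (-1)² + (1)² + (1)² + (1)² + (1)² + (-1)² + (1)² + (1)² + (-1)² + (1)² + (1)² + (1)² + (1)² = 1 + 1 + 1 + 1 + 1 + 1 + 1 + 1 + 1 + 1 + 1 + 1 + 1 + 1 + 1 + 1 = 16.
(H·H^T)[7][3] = Σ_j H[7][j]·H[3][j] = (1)·(-1) + (-1)·(1) + (1)·(-1) + (-1)·(1) + (-1)·(-1) + (1)·(1) + (1)·(1) + (-1)·(-1) + (1)·(-1) + (1)·(-1) + (1)·(-1) + (1)·(-1) + (1)·(1) + (-1)·(-1) + (-1)·(-1) + (1)·(1) = -1 + -1 + -1 + -1 + 1 + 1 + 1 + 1 + -1 + -1 + -1 + -1 + 1 + 1 + 1 + 1 = 0.
So rows 7 and 3 are orthogonal; the diagonal entry equals n = 16.

(8,8) entry = 16; (7,3) entry = 0.


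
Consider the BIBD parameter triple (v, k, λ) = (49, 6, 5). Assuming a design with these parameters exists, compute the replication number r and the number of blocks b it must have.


Any 2-(v, k, λ) BIBD satisfies two necessary conditions:
  (i)  Each point sits in r blocks, and counting incidences through any fixed point gives r(k − 1) = λ(v − 1), so r = λ(v − 1)/(k − 1).
  (ii) Total incidences bk = vr, so b = vr/k.
Step 1: r = λ(v − 1)/(k − 1) = 5·(49 − 1)/(6 − 1) = 5·48/5 = 240/5 = 48.
Step 2: b = vr/k = 49·48/6 = 2352/6 = 392.
Check integrality: r = 48 ∈ Z ✓, b = 392 ∈ Z ✓.
(These identities are necessary conditions: they determine r and b for any design with these parameters, but do not by themselves prove that one exists.)

r = 48, b = 392.


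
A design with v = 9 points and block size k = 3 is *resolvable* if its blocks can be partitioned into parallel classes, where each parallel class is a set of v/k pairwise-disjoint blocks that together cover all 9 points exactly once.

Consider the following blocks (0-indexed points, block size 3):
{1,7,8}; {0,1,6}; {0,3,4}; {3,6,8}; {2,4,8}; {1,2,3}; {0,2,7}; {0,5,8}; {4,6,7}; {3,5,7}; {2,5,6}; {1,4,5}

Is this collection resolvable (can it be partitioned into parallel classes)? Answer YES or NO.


v = 9, block size k = 3, number of blocks = 12.
For resolvability, blocks must partition into parallel classes of size v/k = 3.
Total blocks must therefore be a multiple of 3: 12 = 3·4 + 0 ⇒ divisible ✓.
Greedy packing gives 4 candidate class(es). Each should be a full parallel class (size 3, covers all 9 points).
  Class 1 (3 blocks): {1,7,8}; {0,3,4}; {2,5,6}. Points covered: [0, 1, 2, 3, 4, 5, 6, 7, 8].
  Class 2 (3 blocks): {0,1,6}; {2,4,8}; {3,5,7}. Points covered: [0, 1, 2, 3, 4, 5, 6, 7, 8].
  Class 3 (3 blocks): {3,6,8}; {0,2,7}; {1,4,5}. Points covered: [0, 1, 2, 3, 4, 5, 6, 7, 8].
  Class 4 (3 blocks): {1,2,3}; {0,5,8}; {4,6,7}. Points covered: [0, 1, 2, 3, 4, 5, 6, 7, 8].
All classes full (size 3)? YES. All classes cover every point? YES.
Resolvable? YES.

YES


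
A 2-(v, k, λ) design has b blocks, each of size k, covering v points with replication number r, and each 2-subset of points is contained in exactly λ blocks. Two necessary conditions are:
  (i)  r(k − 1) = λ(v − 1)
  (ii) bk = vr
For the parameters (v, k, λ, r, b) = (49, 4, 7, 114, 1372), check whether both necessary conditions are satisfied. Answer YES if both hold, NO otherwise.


Condition (i): r(k − 1) = 114·3 = 342; λ(v − 1) = 7·48 = 336. Match? NO.
Condition (ii): bk = 1372·4 = 5488; vr = 49·114 = 5586. Match? NO.
Both conditions hold? NO.

NO


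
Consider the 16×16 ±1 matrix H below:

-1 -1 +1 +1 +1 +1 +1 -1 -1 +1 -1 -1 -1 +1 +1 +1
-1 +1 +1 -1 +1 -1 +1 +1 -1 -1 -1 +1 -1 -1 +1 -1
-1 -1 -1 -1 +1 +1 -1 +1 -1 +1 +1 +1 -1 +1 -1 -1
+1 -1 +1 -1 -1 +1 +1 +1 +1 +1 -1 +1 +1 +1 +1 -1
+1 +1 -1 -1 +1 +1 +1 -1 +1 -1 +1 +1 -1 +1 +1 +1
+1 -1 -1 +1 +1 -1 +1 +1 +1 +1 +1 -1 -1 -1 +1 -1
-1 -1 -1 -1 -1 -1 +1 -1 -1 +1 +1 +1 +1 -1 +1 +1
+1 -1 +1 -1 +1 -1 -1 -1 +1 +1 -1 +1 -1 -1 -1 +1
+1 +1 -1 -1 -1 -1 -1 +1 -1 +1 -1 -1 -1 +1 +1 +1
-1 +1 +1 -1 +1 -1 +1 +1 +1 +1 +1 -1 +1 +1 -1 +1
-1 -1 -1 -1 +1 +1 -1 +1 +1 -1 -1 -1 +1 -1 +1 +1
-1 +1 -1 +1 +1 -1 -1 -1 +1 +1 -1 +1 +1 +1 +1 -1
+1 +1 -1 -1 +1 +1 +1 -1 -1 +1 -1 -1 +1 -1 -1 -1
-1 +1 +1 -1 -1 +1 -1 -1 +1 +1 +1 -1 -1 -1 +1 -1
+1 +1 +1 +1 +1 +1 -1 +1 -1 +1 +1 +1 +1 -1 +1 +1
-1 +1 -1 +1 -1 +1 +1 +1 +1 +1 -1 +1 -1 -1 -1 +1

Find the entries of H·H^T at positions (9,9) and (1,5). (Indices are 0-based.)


Row 1 of H: [-1, 1, 1, -1, 1, -1, 1, 1, -1, -1, -1, 1, -1, -1, 1, -1].
Row 5 of H: [1, -1, -1, 1, 1, -1, 1, 1, 1, 1, 1, -1, -1, -1, 1, -1].
Row 9 of H: [-1, 1, 1, -1, 1, -1, 1, 1, 1, 1, 1, -1, 1, 1, -1, 1].
(H·H^T)[9][9] = Σ_j H[9][j]·H[9][j] = (-1)² + (1)² + (1)² + (-1)² + (1)² + (-1)² + (1)² + (1)² + (1)² + (1)² + (1)² + (-1)² + (1)² + (1)² + (-1)² + (1)² = 1 + 1 + 1 + 1 + 1 + 1 + 1 + 1 + 1 + 1 + 1 + 1 + 1 + 1 + 1 + 1 = 16.
(H·H^T)[1][5] = Σ_j H[1][j]·H[5][j] = (-1)·(1) + (1)·(-1) + (1)·(-1) + (-1)·(1) + (1)·(1) + (-1)·(-1) + (1)·(1) + (1)·(1) + (-1)·(1) + (-1)·(1) + (-1)·(1) + (1)·(-1) + (-1)·(-1) + (-1)·(-1) + (1)·(1) + (-1)·(-1) = -1 + -1 + -1 + -1 + 1 + 1 + 1 + 1 + -1 + -1 + -1 + -1 + 1 + 1 + 1 + 1 = 0.
So rows 1 and 5 are orthogonal; the diagonal entry equals n = 16.

(9,9) entry = 16; (1,5) entry = 0.
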